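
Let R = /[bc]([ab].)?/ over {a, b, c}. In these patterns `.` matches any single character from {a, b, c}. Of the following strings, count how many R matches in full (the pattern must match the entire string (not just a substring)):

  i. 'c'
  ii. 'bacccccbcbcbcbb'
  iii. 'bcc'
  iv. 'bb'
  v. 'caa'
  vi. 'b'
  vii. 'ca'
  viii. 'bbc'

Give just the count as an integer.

4

i → match
ii → no match
iii → no match
iv → no match
v → match
vi → match
vii → no match
viii → match
Total matched: 4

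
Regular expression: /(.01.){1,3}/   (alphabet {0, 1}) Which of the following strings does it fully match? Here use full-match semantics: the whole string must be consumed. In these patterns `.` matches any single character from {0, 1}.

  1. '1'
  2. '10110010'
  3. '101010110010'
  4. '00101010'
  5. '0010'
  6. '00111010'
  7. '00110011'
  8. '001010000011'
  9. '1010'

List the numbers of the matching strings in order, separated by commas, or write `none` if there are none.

2, 3, 4, 5, 6, 7, 9

1 → no match
2 → match
3 → match
4 → match
5 → match
6 → match
7 → match
8 → no match
9 → match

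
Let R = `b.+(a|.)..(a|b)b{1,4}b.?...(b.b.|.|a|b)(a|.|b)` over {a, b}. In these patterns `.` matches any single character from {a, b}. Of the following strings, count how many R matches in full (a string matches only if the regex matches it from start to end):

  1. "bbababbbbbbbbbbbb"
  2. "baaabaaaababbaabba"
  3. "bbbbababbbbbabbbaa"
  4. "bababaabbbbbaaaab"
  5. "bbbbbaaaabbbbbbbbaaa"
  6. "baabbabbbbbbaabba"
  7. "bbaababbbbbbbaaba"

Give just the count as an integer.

7

1 → match
2 → match
3 → match
4 → match
5 → match
6 → match
7 → match
Total matched: 7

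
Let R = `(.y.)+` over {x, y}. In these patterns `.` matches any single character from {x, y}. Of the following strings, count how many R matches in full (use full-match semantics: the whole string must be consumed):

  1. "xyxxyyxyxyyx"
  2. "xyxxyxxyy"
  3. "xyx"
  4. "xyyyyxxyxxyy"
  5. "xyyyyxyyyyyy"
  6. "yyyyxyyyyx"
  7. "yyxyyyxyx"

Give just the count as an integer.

6

1 → match
2 → match
3 → match
4 → match
5 → match
6 → no match
7 → match
Total matched: 6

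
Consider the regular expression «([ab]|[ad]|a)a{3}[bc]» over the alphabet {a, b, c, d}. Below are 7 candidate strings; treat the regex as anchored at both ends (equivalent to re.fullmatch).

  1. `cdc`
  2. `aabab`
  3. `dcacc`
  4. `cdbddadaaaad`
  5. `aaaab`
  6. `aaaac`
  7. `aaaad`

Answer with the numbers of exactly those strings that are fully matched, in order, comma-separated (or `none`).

5, 6

1 → no match
2 → no match
3 → no match
4 → no match
5 → match
6 → match
7 → no match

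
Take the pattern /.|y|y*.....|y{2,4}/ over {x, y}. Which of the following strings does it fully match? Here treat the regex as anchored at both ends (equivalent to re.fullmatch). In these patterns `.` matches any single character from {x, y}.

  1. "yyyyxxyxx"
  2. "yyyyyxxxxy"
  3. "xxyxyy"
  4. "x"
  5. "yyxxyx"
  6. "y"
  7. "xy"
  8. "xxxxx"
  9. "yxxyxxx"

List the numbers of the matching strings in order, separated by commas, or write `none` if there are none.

1 → match
2 → match
3 → no match
4 → match
5 → match
6 → match
7 → no match
8 → match
9 → no match

1, 2, 4, 5, 6, 8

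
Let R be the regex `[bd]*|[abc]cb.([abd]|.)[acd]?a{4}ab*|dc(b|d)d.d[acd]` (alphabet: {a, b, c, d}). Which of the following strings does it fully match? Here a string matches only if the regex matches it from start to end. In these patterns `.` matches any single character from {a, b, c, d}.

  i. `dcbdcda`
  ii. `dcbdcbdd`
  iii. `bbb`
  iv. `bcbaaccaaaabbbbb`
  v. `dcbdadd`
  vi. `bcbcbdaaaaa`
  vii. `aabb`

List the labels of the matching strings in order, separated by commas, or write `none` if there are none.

i → match
ii → no match
iii → match
iv → no match
v → match
vi → match
vii → no match

i, iii, v, vi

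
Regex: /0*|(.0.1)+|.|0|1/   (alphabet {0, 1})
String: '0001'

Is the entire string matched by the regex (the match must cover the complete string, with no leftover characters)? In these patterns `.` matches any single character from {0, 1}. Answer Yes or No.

Yes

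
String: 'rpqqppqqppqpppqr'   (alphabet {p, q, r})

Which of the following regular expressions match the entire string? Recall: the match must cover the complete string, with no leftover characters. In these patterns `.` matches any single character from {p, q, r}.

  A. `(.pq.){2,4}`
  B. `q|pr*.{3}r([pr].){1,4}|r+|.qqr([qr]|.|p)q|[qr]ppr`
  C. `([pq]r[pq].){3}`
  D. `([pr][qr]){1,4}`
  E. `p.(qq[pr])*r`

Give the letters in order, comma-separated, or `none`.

A → match
B → no match
C → no match
D → no match
E → no match — must start with 'p'

A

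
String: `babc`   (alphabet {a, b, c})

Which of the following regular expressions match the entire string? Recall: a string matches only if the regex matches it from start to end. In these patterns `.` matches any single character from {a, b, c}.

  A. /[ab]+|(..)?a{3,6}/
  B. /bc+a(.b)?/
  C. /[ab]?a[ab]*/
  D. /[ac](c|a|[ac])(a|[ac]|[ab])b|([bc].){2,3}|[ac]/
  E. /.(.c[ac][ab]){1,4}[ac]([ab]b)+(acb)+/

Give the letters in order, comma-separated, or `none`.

A → no match
B → no match — must start with `bc`
C → no match
D → match
E → no match — must end with `acb`

D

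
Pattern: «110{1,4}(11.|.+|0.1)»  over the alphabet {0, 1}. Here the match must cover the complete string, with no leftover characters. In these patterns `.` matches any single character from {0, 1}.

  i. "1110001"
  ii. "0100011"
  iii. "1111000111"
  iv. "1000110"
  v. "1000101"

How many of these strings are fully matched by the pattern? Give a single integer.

0

i → no match — must start with "110"
ii → no match — must start with "110"
iii → no match — must start with "110"
iv → no match — must start with "110"
v → no match — must start with "110"
Total matched: 0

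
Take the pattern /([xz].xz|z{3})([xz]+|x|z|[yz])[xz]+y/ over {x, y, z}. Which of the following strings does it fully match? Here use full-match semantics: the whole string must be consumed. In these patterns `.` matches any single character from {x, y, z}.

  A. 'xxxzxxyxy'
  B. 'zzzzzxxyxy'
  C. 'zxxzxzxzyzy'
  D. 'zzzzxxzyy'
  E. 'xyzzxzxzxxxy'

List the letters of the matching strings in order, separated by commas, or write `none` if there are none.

none

A. 'xxxzxxyxy' → no match
B. 'zzzzzxxyxy' → no match
C. 'zxxzxzxzyzy' → no match
D. 'zzzzxxzyy' → no match
E. 'xyzzxzxzxxxy' → no match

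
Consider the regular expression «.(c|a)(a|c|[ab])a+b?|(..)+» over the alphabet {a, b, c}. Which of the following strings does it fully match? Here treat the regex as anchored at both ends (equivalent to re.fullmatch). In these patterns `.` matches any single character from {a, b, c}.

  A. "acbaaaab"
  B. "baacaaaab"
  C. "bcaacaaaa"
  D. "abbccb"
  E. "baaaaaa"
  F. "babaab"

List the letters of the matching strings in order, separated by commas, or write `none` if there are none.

A, D, E, F

A → match
B → no match
C → no match
D → match
E → match
F → match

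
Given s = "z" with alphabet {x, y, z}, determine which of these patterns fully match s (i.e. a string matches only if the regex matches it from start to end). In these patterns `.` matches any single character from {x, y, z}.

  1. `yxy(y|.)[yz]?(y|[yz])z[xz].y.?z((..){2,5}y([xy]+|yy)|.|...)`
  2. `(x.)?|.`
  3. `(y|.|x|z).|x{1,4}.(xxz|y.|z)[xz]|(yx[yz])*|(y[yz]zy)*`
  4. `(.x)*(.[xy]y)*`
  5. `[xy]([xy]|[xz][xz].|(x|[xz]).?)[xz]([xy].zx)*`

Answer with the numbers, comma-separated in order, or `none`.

2

1 → no match — must start with "yxy"
2 → match
3 → no match
4 → no match
5 → no match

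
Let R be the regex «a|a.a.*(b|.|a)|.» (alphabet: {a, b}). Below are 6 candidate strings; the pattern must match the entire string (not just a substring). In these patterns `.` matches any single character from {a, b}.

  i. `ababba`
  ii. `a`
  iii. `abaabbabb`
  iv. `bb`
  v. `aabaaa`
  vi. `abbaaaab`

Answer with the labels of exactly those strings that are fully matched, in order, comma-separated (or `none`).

i → match
ii → match
iii → match
iv → no match
v → no match
vi → no match

i, ii, iii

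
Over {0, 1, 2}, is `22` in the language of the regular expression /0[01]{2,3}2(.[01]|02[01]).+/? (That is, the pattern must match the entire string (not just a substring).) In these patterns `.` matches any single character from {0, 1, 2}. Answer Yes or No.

Every match must start with `0`, but `22` does not.

No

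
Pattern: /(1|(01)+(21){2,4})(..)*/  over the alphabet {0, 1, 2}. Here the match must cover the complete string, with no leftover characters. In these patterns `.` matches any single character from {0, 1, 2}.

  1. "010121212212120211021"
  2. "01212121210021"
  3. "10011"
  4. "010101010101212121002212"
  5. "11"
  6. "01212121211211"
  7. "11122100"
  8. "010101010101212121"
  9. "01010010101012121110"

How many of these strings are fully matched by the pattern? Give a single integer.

1 → no match
2 → match
3. "10011" → match
4 → match
5. "11" → no match
6 → match
7. "11122100" → no match
8 → match
9 → no match
Total matched: 5

5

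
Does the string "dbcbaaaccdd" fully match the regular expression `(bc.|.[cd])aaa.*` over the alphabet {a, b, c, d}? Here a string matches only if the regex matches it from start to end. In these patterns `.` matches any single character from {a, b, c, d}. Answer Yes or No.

No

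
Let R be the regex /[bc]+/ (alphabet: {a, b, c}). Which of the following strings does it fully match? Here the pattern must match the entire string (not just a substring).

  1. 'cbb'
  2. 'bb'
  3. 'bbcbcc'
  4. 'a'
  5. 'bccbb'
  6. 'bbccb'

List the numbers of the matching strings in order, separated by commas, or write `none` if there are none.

1, 2, 3, 5, 6

1 → match
2 → match
3 → match
4 → no match
5 → match
6 → match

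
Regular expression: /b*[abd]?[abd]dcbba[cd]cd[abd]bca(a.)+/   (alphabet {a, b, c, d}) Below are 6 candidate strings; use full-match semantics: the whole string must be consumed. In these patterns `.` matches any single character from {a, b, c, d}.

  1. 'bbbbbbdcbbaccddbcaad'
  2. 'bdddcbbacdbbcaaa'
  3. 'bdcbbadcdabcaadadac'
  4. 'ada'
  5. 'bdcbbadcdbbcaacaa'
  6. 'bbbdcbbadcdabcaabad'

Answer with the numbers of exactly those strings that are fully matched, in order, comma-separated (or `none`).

1, 3, 5, 6

1 → match
2 → no match
3 → match
4 → no match
5 → match
6 → match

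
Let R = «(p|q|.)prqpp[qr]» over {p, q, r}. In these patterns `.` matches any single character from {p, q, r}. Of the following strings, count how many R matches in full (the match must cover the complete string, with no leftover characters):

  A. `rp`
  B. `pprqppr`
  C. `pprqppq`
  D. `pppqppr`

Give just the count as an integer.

2

A → no match
B → match
C → match
D → no match
Total matched: 2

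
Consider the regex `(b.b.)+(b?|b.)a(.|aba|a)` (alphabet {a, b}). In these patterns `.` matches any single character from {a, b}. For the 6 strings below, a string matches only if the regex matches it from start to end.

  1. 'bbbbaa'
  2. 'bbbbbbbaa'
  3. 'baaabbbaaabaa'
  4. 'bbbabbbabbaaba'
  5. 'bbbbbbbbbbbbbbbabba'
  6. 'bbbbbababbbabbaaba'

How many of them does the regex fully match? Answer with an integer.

1 → match
2 → no match
3 → no match
4 → match
5 → no match
6 → match
Total matched: 3

3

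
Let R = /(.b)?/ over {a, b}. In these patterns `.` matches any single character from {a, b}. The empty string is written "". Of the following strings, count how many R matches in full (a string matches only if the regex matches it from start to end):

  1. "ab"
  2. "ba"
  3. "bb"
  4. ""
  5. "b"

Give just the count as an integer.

3

1 → match
2 → no match
3 → match
4 → match
5 → no match
Total matched: 3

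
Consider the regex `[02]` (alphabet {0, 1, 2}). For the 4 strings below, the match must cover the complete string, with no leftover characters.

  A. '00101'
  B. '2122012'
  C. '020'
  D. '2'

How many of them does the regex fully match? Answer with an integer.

A → no match
B → no match
C → no match
D → match
Total matched: 1

1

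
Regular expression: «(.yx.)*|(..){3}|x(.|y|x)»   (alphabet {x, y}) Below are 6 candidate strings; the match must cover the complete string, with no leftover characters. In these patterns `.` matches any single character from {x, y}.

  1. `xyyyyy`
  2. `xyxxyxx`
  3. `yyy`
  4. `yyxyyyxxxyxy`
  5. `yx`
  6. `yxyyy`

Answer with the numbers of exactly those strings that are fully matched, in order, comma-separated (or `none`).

1, 4

1 → match
2 → no match
3 → no match
4 → match
5 → no match
6 → no match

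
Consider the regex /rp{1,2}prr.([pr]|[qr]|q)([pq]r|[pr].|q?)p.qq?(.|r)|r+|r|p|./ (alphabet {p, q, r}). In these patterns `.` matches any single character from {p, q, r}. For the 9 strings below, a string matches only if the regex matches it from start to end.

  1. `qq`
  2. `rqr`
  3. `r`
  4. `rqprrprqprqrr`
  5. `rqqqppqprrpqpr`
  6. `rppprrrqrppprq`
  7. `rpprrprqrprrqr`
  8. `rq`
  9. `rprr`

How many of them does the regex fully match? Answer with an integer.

1

1. `qq` → no match
2. `rqr` → no match
3. `r` → match
4 → no match
5 → no match
6 → no match
7 → no match
8. `rq` → no match
9. `rprr` → no match
Total matched: 1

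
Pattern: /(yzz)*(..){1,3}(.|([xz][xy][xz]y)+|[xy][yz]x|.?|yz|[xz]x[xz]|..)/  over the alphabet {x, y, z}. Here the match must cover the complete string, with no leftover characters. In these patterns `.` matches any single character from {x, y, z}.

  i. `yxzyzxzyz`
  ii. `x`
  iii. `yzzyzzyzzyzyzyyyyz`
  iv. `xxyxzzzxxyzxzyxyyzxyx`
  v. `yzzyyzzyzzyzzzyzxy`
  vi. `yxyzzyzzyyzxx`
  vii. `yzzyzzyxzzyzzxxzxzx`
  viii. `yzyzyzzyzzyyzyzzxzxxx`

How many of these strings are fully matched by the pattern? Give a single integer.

0

i. `yxzyzxzyz` → no match
ii. `x` → no match
iii → no match
iv → no match
v → no match
vi → no match
vii → no match
viii → no match
Total matched: 0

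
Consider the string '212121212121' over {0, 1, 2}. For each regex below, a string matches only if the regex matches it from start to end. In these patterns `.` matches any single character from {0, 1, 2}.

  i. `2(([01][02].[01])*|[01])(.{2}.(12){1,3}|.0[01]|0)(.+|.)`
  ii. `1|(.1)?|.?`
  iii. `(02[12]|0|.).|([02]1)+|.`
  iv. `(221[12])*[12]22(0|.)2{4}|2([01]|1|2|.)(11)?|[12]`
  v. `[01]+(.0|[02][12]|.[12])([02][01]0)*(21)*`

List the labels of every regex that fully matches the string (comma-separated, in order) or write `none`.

i → match
ii → no match
iii → match
iv → no match
v → no match

i, iii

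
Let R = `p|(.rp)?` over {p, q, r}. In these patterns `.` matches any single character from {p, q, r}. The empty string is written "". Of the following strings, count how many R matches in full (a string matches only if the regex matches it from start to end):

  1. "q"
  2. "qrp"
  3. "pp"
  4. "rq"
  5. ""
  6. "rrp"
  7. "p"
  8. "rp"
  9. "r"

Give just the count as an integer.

4

1 → no match
2 → match
3 → no match
4 → no match
5 → match
6 → match
7 → match
8 → no match
9 → no match
Total matched: 4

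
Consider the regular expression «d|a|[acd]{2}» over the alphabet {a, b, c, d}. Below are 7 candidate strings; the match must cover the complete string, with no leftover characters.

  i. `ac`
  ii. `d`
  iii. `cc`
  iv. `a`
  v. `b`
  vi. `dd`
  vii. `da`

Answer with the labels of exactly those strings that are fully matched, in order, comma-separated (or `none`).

i. `ac` → match
ii. `d` → match
iii. `cc` → match
iv. `a` → match
v. `b` → no match
vi. `dd` → match
vii. `da` → match

i, ii, iii, iv, vi, vii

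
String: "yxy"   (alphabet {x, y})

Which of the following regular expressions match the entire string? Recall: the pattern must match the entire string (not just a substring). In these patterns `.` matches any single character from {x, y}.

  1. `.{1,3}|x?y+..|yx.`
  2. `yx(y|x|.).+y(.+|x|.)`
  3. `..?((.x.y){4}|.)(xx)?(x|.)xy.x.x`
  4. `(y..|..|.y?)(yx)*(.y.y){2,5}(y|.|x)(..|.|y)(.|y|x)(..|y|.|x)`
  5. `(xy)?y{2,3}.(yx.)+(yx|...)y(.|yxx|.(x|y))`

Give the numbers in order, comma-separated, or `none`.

1

1 → match
2 → no match
3 → no match — must end with "x"
4 → no match
5 → no match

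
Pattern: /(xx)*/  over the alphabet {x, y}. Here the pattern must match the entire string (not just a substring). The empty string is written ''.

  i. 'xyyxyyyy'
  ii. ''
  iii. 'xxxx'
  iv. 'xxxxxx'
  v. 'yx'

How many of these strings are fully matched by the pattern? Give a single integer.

i → no match
ii → match
iii → match
iv → match
v → no match
Total matched: 3

3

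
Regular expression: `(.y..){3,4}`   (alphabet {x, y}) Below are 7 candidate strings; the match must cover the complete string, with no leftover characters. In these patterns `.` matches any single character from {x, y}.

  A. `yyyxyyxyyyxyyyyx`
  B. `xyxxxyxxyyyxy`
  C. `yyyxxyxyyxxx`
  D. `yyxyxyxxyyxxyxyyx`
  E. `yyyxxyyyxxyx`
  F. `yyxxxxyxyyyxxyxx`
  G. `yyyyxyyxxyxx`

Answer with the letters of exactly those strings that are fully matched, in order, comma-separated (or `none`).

A, G

A → match
B → no match
C. `yyyxxyxyyxxx` → no match
D → no match
E. `yyyxxyyyxxyx` → no match
F → no match
G. `yyyyxyyxxyxx` → match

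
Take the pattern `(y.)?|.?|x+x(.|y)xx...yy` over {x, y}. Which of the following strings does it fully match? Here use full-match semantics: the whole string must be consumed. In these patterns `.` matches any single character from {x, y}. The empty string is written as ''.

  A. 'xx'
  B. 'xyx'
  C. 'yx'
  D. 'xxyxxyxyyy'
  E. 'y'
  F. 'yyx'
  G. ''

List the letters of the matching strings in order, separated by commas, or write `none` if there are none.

C, D, E, G

A → no match
B → no match
C → match
D → match
E → match
F → no match
G → match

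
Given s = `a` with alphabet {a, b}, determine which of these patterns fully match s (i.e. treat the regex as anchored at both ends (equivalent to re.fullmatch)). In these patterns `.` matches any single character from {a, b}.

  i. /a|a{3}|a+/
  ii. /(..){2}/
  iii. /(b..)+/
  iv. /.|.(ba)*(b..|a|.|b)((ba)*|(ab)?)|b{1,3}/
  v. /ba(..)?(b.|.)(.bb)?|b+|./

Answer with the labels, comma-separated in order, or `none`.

i → match
ii → no match
iii → no match — must start with `b`
iv → match
v → match

i, iv, v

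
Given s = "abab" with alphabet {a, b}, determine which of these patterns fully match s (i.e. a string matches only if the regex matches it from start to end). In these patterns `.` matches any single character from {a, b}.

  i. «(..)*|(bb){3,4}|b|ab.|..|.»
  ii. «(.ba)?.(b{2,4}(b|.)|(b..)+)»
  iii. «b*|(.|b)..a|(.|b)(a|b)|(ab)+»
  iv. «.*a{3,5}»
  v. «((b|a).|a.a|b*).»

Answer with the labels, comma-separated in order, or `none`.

i, ii, iii, v

i → match
ii → match
iii → match
iv → no match — must end with "a"
v → match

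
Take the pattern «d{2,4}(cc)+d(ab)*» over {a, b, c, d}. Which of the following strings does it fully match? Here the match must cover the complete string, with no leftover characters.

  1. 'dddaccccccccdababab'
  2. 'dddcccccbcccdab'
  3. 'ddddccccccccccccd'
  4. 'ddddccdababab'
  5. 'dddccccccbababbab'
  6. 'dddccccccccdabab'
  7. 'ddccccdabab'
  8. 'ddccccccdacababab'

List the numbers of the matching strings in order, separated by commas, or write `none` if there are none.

1 → no match
2 → no match
3 → match
4 → match
5 → no match
6 → match
7 → match
8 → no match

3, 4, 6, 7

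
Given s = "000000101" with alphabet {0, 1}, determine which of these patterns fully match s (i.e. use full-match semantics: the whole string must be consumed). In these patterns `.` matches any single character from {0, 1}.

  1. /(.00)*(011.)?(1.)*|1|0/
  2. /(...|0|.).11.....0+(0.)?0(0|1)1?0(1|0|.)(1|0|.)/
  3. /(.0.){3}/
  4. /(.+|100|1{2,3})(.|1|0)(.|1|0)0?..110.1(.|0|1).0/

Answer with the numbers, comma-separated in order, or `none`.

3

1 → no match
2 → no match
3 → match
4 → no match — must end with "0"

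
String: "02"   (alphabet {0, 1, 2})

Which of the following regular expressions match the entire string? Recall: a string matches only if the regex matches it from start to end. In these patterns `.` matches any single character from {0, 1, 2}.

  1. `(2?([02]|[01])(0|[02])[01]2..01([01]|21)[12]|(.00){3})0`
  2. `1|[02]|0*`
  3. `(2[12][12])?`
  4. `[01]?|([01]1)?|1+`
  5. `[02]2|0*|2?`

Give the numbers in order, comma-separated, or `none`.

1 → no match — must end with "0"
2 → no match
3 → no match
4 → no match
5 → match

5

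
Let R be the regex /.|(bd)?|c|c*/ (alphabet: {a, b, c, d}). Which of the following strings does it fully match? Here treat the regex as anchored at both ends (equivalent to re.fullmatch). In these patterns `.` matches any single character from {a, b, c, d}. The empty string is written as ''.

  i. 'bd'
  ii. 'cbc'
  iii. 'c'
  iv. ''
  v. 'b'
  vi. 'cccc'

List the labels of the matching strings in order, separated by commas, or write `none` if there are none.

i, iii, iv, v, vi

i. 'bd' → match
ii. 'cbc' → no match
iii. 'c' → match
iv. '' → match
v. 'b' → match
vi. 'cccc' → match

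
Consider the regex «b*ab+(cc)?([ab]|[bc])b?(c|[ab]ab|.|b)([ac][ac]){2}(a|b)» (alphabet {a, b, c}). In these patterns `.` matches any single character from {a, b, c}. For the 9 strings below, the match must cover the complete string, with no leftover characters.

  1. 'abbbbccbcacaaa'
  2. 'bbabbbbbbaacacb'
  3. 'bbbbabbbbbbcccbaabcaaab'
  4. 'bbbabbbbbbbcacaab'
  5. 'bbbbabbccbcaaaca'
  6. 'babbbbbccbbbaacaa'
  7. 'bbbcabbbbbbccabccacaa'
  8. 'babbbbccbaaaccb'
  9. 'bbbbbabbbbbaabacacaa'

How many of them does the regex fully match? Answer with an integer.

1 → match
2 → match
3 → match
4 → match
5 → match
6 → match
7 → no match
8 → match
9 → no match
Total matched: 7

7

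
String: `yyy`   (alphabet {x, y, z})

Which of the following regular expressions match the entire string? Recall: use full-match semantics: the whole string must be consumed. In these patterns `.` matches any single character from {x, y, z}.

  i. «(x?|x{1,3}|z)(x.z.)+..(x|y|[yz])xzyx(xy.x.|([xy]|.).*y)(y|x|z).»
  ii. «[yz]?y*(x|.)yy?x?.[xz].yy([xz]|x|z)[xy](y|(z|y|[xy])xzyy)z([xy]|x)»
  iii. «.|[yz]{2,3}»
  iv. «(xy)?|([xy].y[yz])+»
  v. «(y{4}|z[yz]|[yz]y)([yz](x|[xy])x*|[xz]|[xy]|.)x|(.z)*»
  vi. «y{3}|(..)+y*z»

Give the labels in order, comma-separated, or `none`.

i → no match
ii → no match
iii → match
iv → no match
v → no match
vi → match

iii, vi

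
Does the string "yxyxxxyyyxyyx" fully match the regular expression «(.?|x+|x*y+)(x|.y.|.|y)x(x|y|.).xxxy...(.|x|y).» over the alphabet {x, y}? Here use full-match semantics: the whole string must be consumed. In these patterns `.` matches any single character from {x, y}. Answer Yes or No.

No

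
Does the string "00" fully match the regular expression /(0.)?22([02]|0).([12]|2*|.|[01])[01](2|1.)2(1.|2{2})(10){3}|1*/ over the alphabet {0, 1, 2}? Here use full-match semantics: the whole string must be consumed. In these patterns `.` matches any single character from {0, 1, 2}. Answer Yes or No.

No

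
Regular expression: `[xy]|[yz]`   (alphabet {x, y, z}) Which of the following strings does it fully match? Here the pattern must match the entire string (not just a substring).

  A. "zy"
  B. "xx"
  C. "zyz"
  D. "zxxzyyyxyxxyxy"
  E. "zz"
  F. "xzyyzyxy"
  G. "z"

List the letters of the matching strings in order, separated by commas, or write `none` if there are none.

G

A. "zy" → no match
B. "xx" → no match
C. "zyz" → no match
D → no match
E. "zz" → no match
F. "xzyyzyxy" → no match
G. "z" → match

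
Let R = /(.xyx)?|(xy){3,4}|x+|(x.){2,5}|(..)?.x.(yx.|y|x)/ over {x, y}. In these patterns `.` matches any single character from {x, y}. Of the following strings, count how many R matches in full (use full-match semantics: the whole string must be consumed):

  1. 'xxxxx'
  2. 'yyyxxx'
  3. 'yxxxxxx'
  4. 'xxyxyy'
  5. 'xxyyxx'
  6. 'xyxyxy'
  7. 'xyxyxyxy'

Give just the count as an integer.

6

1 → match
2 → match
3 → no match
4 → match
5 → match
6 → match
7 → match
Total matched: 6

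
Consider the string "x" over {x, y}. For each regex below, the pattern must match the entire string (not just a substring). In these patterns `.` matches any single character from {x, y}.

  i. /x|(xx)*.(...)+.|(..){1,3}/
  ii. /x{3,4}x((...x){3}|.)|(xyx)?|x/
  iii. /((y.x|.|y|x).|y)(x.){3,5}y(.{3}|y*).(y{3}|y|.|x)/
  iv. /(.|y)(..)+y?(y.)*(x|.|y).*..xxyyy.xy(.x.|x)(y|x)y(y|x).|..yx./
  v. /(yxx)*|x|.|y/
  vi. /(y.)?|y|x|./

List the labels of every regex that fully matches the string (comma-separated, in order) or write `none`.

i, ii, v, vi

i → match
ii → match
iii → no match
iv → no match
v → match
vi → match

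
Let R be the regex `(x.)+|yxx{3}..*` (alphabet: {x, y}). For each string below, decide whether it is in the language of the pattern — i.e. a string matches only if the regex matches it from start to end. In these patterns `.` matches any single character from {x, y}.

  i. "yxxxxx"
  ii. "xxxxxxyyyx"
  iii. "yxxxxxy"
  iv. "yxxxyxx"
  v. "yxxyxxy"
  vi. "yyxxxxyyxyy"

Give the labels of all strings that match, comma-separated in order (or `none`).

i. "yxxxxx" → match
ii. "xxxxxxyyyx" → no match
iii. "yxxxxxy" → match
iv. "yxxxyxx" → no match
v. "yxxyxxy" → no match
vi. "yyxxxxyyxyy" → no match

i, iii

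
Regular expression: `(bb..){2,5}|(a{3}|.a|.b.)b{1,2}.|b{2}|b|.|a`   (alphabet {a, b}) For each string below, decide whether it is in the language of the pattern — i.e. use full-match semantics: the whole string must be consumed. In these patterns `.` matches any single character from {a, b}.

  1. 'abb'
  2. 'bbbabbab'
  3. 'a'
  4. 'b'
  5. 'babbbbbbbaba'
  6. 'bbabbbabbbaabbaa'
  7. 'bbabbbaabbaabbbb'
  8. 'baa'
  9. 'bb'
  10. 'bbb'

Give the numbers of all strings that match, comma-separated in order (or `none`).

2, 3, 4, 6, 7, 9

1 → no match
2 → match
3 → match
4 → match
5 → no match
6 → match
7 → match
8 → no match
9 → match
10 → no match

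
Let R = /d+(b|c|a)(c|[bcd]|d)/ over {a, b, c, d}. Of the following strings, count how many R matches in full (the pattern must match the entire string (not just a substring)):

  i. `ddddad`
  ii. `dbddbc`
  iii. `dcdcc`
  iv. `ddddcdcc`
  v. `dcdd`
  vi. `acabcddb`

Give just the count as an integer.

1

i → match
ii → no match
iii → no match
iv → no match
v → no match
vi → no match — must start with `d`
Total matched: 1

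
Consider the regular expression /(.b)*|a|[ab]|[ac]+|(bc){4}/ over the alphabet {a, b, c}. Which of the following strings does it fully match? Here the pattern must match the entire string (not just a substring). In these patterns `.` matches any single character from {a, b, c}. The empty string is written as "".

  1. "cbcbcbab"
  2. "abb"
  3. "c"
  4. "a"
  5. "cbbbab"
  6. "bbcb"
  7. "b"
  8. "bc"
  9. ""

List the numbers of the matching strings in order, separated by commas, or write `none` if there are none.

1. "cbcbcbab" → match
2. "abb" → no match
3. "c" → match
4. "a" → match
5. "cbbbab" → match
6. "bbcb" → match
7. "b" → match
8. "bc" → no match
9. "" → match

1, 3, 4, 5, 6, 7, 9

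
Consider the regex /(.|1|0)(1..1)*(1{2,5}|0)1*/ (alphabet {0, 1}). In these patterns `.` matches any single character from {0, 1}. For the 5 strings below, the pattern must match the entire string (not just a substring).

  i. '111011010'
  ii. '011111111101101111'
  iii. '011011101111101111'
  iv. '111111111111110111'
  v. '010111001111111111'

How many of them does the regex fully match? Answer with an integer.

i → no match
ii → match
iii → match
iv → no match
v → match
Total matched: 3

3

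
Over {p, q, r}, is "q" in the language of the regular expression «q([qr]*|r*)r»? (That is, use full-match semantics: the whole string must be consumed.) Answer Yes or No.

No

Every match must end with "r", but "q" does not.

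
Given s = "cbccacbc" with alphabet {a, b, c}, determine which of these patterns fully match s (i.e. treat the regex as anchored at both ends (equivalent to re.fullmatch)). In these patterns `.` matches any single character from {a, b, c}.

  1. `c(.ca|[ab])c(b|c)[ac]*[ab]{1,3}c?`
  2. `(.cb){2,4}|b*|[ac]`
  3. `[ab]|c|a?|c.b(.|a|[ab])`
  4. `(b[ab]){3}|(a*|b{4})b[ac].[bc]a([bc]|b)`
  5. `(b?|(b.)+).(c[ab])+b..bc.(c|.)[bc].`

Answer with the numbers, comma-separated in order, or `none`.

1

1 → match
2 → no match
3 → no match
4 → no match
5 → no match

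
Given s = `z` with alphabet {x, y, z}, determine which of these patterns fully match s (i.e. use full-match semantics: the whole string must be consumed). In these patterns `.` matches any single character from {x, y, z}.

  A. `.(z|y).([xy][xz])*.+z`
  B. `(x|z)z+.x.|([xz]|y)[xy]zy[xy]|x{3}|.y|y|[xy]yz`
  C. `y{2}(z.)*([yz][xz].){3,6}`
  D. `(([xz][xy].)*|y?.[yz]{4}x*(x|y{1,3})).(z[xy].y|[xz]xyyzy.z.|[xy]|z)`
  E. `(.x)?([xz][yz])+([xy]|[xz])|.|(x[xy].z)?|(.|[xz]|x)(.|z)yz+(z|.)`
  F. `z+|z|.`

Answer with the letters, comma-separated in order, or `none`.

A → no match
B → no match
C → no match — must start with `y`
D → no match
E → match
F → match

E, F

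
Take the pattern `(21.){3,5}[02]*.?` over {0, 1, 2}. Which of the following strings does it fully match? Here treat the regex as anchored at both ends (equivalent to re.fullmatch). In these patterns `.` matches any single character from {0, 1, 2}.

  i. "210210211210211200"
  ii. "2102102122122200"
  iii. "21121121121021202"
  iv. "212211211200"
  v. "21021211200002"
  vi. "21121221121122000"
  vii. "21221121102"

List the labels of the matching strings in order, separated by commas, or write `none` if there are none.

i → match
ii → match
iii → match
iv. "212211211200" → match
v → no match
vi → match
vii. "21221121102" → match

i, ii, iii, iv, vi, vii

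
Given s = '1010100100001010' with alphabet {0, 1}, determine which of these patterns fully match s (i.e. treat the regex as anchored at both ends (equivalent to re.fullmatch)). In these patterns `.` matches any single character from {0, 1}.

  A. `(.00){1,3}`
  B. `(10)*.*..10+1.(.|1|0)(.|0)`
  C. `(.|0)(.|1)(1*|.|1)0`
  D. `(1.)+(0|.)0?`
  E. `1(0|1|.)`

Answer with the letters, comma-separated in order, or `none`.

A → no match — must end with '00'
B → match
C → no match
D → no match
E → no match

B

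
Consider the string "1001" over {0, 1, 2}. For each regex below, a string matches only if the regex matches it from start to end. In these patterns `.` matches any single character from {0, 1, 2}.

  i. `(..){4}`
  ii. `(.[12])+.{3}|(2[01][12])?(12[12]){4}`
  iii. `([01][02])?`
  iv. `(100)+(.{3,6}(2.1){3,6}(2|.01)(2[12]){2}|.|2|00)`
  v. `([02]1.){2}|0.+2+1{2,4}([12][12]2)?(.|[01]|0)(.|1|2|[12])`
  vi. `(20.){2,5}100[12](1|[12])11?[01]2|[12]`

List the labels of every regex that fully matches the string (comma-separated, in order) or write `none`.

i → no match
ii → no match
iii → no match
iv → match
v → no match
vi → no match

iv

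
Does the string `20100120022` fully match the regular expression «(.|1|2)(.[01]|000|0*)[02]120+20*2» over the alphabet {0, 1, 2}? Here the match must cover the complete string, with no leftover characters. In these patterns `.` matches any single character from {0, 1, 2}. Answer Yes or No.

No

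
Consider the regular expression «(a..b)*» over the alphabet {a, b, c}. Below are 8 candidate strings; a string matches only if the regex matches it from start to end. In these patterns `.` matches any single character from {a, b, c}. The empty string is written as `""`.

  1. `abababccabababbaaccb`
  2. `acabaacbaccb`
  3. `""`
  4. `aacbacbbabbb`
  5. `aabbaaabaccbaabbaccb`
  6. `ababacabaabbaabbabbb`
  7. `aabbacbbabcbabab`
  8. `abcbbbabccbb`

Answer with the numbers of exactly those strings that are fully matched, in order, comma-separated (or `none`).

1 → no match
2 → match
3 → match
4 → match
5 → match
6 → match
7 → match
8 → no match

2, 3, 4, 5, 6, 7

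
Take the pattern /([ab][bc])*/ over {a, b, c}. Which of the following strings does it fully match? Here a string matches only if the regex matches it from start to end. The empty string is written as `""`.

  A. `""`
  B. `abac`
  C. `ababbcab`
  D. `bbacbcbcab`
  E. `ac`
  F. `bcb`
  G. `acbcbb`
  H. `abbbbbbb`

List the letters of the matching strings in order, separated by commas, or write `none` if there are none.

A → match
B → match
C → match
D → match
E → match
F → no match
G → match
H → match

A, B, C, D, E, G, H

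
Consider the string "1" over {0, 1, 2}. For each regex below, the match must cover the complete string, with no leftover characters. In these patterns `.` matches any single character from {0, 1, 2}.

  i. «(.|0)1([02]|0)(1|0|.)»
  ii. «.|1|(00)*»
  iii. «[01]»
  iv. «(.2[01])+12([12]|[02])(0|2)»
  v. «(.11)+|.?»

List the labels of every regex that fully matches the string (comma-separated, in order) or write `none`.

ii, iii, v

i → no match
ii → match
iii → match
iv → no match
v → match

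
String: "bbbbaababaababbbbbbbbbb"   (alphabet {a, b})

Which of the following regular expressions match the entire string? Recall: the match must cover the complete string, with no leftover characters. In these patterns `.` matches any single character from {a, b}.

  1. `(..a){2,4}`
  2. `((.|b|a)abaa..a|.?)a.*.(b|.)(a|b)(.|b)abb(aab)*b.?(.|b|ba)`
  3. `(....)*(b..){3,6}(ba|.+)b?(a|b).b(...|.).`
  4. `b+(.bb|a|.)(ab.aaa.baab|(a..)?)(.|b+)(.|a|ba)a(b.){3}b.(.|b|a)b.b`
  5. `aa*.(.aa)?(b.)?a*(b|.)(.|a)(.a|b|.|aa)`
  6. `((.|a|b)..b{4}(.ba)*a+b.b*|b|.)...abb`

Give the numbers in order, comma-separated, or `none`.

3, 4

1 → no match — must end with "a"
2 → no match
3 → match
4 → match
5 → no match — must start with "a"
6 → no match — must end with "abb"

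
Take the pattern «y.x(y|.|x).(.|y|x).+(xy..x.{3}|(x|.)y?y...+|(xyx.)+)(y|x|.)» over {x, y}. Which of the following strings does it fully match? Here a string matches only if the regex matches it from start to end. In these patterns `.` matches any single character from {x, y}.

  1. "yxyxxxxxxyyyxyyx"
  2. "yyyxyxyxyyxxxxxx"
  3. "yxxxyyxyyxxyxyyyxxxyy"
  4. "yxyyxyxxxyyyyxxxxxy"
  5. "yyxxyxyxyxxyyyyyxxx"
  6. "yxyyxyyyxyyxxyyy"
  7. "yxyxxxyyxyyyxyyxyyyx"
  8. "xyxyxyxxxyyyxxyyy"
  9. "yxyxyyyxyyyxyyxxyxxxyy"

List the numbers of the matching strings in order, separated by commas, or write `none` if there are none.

1 → no match
2 → no match
3 → match
4 → no match
5 → match
6 → no match
7 → no match
8 → no match — must start with "y"
9 → no match

3, 5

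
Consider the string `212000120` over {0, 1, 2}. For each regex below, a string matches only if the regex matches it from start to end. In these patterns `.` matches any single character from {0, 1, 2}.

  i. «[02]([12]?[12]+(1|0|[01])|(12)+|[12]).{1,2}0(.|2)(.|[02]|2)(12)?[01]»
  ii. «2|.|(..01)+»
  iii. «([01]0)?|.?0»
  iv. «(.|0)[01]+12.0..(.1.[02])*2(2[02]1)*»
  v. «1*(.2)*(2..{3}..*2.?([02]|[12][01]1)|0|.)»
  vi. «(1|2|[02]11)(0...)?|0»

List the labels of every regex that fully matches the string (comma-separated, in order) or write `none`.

i, v

i → match
ii → no match
iii → no match
iv → no match
v → match
vi → no match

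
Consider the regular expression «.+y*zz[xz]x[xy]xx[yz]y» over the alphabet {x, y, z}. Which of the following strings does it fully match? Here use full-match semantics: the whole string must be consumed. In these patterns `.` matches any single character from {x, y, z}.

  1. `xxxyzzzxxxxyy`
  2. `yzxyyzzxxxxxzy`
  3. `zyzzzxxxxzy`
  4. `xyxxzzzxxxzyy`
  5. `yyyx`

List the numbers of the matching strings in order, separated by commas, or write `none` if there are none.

1, 2, 3

1 → match
2 → match
3 → match
4 → no match
5 → no match — must end with `y`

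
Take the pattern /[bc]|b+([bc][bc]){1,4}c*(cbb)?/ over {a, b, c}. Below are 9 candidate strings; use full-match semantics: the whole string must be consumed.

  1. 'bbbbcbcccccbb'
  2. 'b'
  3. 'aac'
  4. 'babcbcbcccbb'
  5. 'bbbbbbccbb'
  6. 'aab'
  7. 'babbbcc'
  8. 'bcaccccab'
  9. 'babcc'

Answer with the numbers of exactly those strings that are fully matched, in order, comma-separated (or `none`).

1, 2, 5

1 → match
2 → match
3 → no match
4 → no match
5 → match
6 → no match
7 → no match
8 → no match
9 → no match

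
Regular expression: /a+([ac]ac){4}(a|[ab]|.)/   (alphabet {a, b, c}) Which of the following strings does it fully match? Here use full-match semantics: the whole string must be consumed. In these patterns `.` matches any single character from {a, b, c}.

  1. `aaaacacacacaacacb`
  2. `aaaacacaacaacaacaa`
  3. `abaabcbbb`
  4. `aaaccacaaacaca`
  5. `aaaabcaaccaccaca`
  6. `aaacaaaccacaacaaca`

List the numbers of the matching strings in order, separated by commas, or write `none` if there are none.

1 → no match
2 → no match
3. `abaabcbbb` → no match
4 → no match
5 → no match
6 → no match

none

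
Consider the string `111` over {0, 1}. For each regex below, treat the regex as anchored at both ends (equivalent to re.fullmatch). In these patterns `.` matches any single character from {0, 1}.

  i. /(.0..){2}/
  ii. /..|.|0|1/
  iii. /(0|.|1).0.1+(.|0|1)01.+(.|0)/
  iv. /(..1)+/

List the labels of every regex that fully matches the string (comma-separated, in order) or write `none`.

i → no match
ii → no match
iii → no match
iv → match

iv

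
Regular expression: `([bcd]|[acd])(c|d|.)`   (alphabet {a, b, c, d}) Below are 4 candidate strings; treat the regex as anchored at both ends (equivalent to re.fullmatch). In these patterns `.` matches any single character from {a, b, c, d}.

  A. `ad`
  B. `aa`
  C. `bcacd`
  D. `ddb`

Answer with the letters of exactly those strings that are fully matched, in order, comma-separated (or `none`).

A → match
B → match
C → no match
D → no match

A, B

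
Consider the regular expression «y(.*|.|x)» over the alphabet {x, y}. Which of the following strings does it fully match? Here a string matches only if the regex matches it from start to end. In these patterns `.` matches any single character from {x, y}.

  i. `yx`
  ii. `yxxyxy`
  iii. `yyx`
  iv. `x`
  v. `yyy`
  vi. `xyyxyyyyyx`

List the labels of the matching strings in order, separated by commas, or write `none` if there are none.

i → match
ii → match
iii → match
iv → no match — must start with `y`
v → match
vi → no match — must start with `y`

i, ii, iii, v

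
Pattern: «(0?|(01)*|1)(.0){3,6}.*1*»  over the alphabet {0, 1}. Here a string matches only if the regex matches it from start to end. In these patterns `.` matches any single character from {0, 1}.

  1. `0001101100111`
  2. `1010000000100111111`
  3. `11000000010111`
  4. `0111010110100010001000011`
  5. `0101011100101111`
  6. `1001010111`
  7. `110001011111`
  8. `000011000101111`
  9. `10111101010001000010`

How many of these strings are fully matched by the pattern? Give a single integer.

4

1 → no match
2 → match
3 → match
4 → no match
5 → no match
6 → match
7 → match
8 → no match
9 → no match
Total matched: 4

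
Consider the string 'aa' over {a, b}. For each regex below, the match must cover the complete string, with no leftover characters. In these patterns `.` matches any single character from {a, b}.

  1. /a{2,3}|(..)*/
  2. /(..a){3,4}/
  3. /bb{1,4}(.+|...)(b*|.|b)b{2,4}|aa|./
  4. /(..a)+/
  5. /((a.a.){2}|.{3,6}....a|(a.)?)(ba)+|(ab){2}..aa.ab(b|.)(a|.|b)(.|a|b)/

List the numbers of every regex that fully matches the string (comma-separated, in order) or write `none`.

1, 3

1 → match
2 → no match
3 → match
4 → no match
5 → no match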